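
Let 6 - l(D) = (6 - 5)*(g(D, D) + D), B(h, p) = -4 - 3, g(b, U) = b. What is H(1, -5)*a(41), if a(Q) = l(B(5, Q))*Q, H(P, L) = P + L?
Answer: -3280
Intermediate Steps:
B(h, p) = -7
l(D) = 6 - 2*D (l(D) = 6 - (6 - 5)*(D + D) = 6 - 2*D)
H(P, L) = L + P
a(Q) = 20*Q (a(Q) = (6 - 2*(-7))*Q = (6 + 14)*Q = 20*Q)
H(1, -5)*a(41) = (-5 + 1)*(20*41) = -4*820 = -3280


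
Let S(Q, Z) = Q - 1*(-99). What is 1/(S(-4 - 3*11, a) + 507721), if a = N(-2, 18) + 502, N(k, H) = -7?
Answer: 1/507783 ≈ 1.9693e-6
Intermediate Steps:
a = 495 (a = -7 + 502 = 495)
S(Q, Z) = 99 + Q (S(Q, Z) = Q + 99 = 99 + Q)
1/(S(-4 - 3*11, a) + 507721) = 1/((99 + (-4 - 3*11)) + 507721) = 1/((99 + (-4 - 33)) + 507721) = 1/((99 - 37) + 507721) = 1/(62 + 507721) = 1/507783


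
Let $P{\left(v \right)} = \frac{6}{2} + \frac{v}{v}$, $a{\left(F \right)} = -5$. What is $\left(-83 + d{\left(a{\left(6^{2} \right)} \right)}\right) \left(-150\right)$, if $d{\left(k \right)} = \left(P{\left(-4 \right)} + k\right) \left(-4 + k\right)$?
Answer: $11100$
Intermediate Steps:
$P{\left(v \right)} = 4$ ($P{\left(v \right)} = 6 \cdot \frac{1}{2} + 1 = 3 + 1 = 4$)
$d{\left(k \right)} = \left(-4 + k\right) \left(4 + k\right)$ ($d{\left(k \right)} = \left(4 + k\right) \left(-4 + k\right) = \left(-4 + k\right) \left(4 + k\right)$)
$\left(-83 + d{\left(a{\left(6^{2} \right)} \right)}\right) \left(-150\right) = \left(-83 - \left(16 - \left(-5\right)^{2}\right)\right) \left(-150\right) = \left(-83 + \left(-16 + 25\right)\right) \left(-150\right) = \left(-83 + 9\right) \left(-150\right) = \left(-74\right) \left(-150\right) = 11100$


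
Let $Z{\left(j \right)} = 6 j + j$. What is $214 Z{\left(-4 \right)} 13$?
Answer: $-77896$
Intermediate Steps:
$Z{\left(j \right)} = 7 j$
$214 Z{\left(-4 \right)} 13 = 214 \cdot 7 \left(-4\right) 13 = 214 \left(-28\right) 13 = \left(-5992\right) 13 = -77896$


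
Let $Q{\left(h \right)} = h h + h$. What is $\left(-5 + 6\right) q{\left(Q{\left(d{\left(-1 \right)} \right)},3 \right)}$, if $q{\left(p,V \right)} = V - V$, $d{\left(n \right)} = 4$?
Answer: $0$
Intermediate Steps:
$Q{\left(h \right)} = h + h^{2}$ ($Q{\left(h \right)} = h^{2} + h = h + h^{2}$)
$q{\left(p,V \right)} = 0$
$\left(-5 + 6\right) q{\left(Q{\left(d{\left(-1 \right)} \right)},3 \right)} = \left(-5 + 6\right) 0 = 1 \cdot 0 = 0$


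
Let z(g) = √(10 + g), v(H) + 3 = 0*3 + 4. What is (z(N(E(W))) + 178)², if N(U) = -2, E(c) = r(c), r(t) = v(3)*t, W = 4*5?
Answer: 31692 + 712*√2 ≈ 32699.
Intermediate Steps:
W = 20
v(H) = 1 (v(H) = -3 + (0*3 + 4) = -3 + (0 + 4) = -3 + 4 = 1)
r(t) = t (r(t) = 1*t = t)
E(c) = c
(z(N(E(W))) + 178)² = (√(10 - 2) + 178)² = (√8 + 178)² = (2*√2 + 178)² = (178 + 2*√2)²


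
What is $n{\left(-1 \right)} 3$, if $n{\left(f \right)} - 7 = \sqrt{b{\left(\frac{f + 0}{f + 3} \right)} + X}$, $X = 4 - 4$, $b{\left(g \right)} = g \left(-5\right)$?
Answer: $21 + \frac{3 \sqrt{10}}{2} \approx 25.743$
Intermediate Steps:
$b{\left(g \right)} = - 5 g$
$X = 0$
$n{\left(f \right)} = 7 + \sqrt{5} \sqrt{- \frac{f}{3 + f}}$ ($n{\left(f \right)} = 7 + \sqrt{- 5 \frac{f + 0}{f + 3} + 0} = 7 + \sqrt{- 5 \frac{f}{3 + f} + 0} = 7 + \sqrt{- \frac{5 f}{3 + f} + 0} = 7 + \sqrt{- \frac{5 f}{3 + f}} = 7 + \sqrt{5} \sqrt{- \frac{f}{3 + f}}$)
$n{\left(-1 \right)} 3 = \left(7 + \sqrt{5} \sqrt{\left(-1\right) \left(-1\right) \frac{1}{3 - 1}}\right) 3 = \left(7 + \sqrt{5} \sqrt{\left(-1\right) \left(-1\right) \frac{1}{2}}\right) 3 = \left(7 + \frac{\sqrt{5}}{\sqrt{2}}\right) 3 = \left(7 + \sqrt{5} \frac{\sqrt{2}}{2}\right) 3 = \left(7 + \frac{\sqrt{10}}{2}\right) 3 = 21 + \frac{3 \sqrt{10}}{2}$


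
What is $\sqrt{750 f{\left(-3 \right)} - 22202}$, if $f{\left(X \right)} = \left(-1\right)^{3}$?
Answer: $2 i \sqrt{5738} \approx 151.5 i$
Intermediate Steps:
$f{\left(X \right)} = -1$
$\sqrt{750 f{\left(-3 \right)} - 22202} = \sqrt{750 \left(-1\right) - 22202} = \sqrt{-750 - 22202} = \sqrt{-22952} = 2 i \sqrt{5738}$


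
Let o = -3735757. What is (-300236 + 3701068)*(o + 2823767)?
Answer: -3101524775680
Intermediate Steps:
(-300236 + 3701068)*(o + 2823767) = (-300236 + 3701068)*(-3735757 + 2823767) = 3400832*(-911990) = -3101524775680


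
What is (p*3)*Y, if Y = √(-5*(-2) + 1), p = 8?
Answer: 24*√11 ≈ 79.599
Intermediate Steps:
Y = √11 (Y = √(10 + 1) = √11 ≈ 3.3166)
(p*3)*Y = (8*3)*√11 = 24*√11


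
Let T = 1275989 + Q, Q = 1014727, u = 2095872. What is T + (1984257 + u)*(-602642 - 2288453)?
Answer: -11796038260539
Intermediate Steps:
T = 2290716 (T = 1275989 + 1014727 = 2290716)
T + (1984257 + u)*(-602642 - 2288453) = 2290716 + (1984257 + 2095872)*(-602642 - 2288453) = 2290716 + 4080129*(-2891095) = 2290716 - 11796040551255 = -11796038260539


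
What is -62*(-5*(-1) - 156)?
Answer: 9362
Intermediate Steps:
-62*(-5*(-1) - 156) = -62*(5 - 156) = -62*(-151) = 9362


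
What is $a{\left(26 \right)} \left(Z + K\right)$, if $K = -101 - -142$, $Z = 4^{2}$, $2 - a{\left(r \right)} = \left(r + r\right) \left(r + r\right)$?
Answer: $-154014$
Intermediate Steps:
$a{\left(r \right)} = 2 - 4 r^{2}$ ($a{\left(r \right)} = 2 - \left(r + r\right) \left(r + r\right) = 2 - 2 r 2 r = 2 - 4 r^{2}$)
$Z = 16$
$K = 41$ ($K = -101 + 142 = 41$)
$a{\left(26 \right)} \left(Z + K\right) = \left(2 - 4 \cdot 26^{2}\right) \left(16 + 41\right) = \left(2 - 2704\right) 57 = \left(-2702\right) 57 = -154014$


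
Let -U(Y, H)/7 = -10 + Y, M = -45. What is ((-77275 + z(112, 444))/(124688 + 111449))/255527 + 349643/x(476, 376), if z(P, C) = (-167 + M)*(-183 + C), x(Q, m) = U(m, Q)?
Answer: -3013891700145013/22084212786834 ≈ -136.47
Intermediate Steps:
U(Y, H) = 70 - 7*Y (U(Y, H) = -7*(-10 + Y) = 70 - 7*Y)
x(Q, m) = 70 - 7*m
z(P, C) = 38796 - 212*C (z(P, C) = (-167 - 45)*(-183 + C) = -212*(-183 + C) = 38796 - 212*C)
((-77275 + z(112, 444))/(124688 + 111449))/255527 + 349643/x(476, 376) = ((-77275 + (38796 - 212*444))/(124688 + 111449))/255527 + 349643/(70 - 7*376) = ((-77275 + (38796 - 94128))/236137)*(1/255527) + 349643/(70 - 2632) = ((-77275 - 55332)*(1/236137))*(1/255527) + 349643/(-2562) = -132607*1/236137*(1/255527) + 349643*(-1/2562) = -132607/236137*1/255527 - 49949/366 = -132607/60339379199 - 49949/366 = -3013891700145013/22084212786834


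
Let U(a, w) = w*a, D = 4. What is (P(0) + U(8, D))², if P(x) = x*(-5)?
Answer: 1024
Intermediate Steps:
U(a, w) = a*w
P(x) = -5*x
(P(0) + U(8, D))² = (-5*0 + 8*4)² = (0 + 32)² = 32² = 1024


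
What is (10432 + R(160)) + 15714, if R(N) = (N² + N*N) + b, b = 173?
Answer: 77519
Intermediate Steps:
R(N) = 173 + 2*N² (R(N) = (N² + N*N) + 173 = (N² + N²) + 173 = 2*N² + 173 = 173 + 2*N²)
(10432 + R(160)) + 15714 = (10432 + (173 + 2*160²)) + 15714 = (10432 + (173 + 2*25600)) + 15714 = (10432 + (173 + 51200)) + 15714 = (10432 + 51373) + 15714 = 61805 + 15714 = 77519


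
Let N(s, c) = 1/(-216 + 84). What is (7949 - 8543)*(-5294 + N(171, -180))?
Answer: 6289281/2 ≈ 3.1446e+6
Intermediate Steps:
N(s, c) = -1/132 (N(s, c) = 1/(-132) = -1/132)
(7949 - 8543)*(-5294 + N(171, -180)) = (7949 - 8543)*(-5294 - 1/132) = -594*(-698809/132) = 6289281/2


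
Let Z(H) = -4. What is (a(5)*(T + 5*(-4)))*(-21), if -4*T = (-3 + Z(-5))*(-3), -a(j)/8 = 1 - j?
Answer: 16968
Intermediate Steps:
a(j) = -8 + 8*j (a(j) = -8*(1 - j) = -8 + 8*j)
T = -21/4 (T = -(-3 - 4)*(-3)/4 = -(-7)*(-3)/4 = -¼*21 = -21/4 ≈ -5.2500)
(a(5)*(T + 5*(-4)))*(-21) = ((-8 + 8*5)*(-21/4 + 5*(-4)))*(-21) = ((-8 + 40)*(-21/4 - 20))*(-21) = (32*(-101/4))*(-21) = -808*(-21) = 16968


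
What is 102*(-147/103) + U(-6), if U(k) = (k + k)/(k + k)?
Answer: -14891/103 ≈ -144.57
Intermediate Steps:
U(k) = 1 (U(k) = (2*k)/((2*k)) = (2*k)*(1/(2*k)) = 1)
102*(-147/103) + U(-6) = 102*(-147/103) + 1 = -14994/103 + 1 = -14891/103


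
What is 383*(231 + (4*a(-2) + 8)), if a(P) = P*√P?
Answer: 91537 - 3064*I*√2 ≈ 91537.0 - 4333.1*I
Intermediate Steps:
a(P) = P^(3/2)
383*(231 + (4*a(-2) + 8)) = 383*(231 + (4*(-2)^(3/2) + 8)) = 383*(231 + (4*(-2*I*√2) + 8)) = 383*(231 + (-8*I*√2 + 8)) = 383*(231 + (8 - 8*I*√2)) = 383*(239 - 8*I*√2) = 91537 - 3064*I*√2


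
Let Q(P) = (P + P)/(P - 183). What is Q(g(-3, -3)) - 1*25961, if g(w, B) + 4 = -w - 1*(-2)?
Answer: -2362452/91 ≈ -25961.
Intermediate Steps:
g(w, B) = -2 - w (g(w, B) = -4 + (-w - 1*(-2)) = -4 + (-w + 2) = -4 + (2 - w) = -2 - w)
Q(P) = 2*P/(-183 + P) (Q(P) = (2*P)/(-183 + P) = 2*P/(-183 + P))
Q(g(-3, -3)) - 1*25961 = 2*(-2 - 1*(-3))/(-183 + (-2 - 1*(-3))) - 1*25961 = 2*(-2 + 3)/(-183 + (-2 + 3)) - 25961 = 2*1/(-183 + 1) - 25961 = 2*1/(-182) - 25961 = 2*1*(-1/182) - 25961 = -1/91 - 25961 = -2362452/91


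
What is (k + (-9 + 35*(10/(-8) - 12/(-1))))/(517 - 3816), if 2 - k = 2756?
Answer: 9547/13196 ≈ 0.72348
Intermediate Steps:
k = -2754 (k = 2 - 1*2756 = 2 - 2756 = -2754)
(k + (-9 + 35*(10/(-8) - 12/(-1))))/(517 - 3816) = (-2754 + (-9 + 35*(10/(-8) - 12/(-1))))/(517 - 3816) = (-2754 + (-9 + 35*(10*(-⅛) - 12*(-1))))/(-3299) = (-2754 + (-9 + 35*(-5/4 + 12)))*(-1/3299) = (-2754 + (-9 + 35*(43/4)))*(-1/3299) = (-2754 + (-9 + 1505/4))*(-1/3299) = (-2754 + 1469/4)*(-1/3299) = -9547/4*(-1/3299) = 9547/13196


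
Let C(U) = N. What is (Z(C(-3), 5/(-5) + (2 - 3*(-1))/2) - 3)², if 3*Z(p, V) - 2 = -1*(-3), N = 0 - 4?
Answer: 16/9 ≈ 1.7778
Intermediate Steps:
N = -4
C(U) = -4
Z(p, V) = 5/3 (Z(p, V) = ⅔ + (-1*(-3))/3 = ⅔ + (⅓)*3 = ⅔ + 1 = 5/3)
(Z(C(-3), 5/(-5) + (2 - 3*(-1))/2) - 3)² = (5/3 - 3)² = (-4/3)² = 16/9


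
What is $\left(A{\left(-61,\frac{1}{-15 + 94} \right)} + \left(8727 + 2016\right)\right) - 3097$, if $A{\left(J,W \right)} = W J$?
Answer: $\frac{603973}{79} \approx 7645.2$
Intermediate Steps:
$A{\left(J,W \right)} = J W$
$\left(A{\left(-61,\frac{1}{-15 + 94} \right)} + \left(8727 + 2016\right)\right) - 3097 = \left(- \frac{61}{-15 + 94} + \left(8727 + 2016\right)\right) - 3097 = \left(- \frac{61}{79} + 10743\right) - 3097 = \frac{848636}{79} - 3097 = \frac{603973}{79}$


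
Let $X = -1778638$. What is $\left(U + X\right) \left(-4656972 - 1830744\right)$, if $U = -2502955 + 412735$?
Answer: $25100051948328$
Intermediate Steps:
$U = -2090220$
$\left(U + X\right) \left(-4656972 - 1830744\right) = \left(-2090220 - 1778638\right) \left(-4656972 - 1830744\right) = \left(-3868858\right) \left(-6487716\right) = 25100051948328$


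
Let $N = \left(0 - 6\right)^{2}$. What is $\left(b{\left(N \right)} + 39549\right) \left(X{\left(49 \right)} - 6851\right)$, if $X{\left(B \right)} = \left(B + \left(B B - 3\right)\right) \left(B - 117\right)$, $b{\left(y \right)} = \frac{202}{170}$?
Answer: $- \frac{34259757306}{5} \approx -6.852 \cdot 10^{9}$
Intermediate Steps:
$N = 36$ ($N = \left(-6\right)^{2} = 36$)
$b{\left(y \right)} = \frac{101}{85}$ ($b{\left(y \right)} = 202 \cdot \frac{1}{170} = \frac{101}{85}$)
$X{\left(B \right)} = \left(-117 + B\right) \left(-3 + B + B^{2}\right)$ ($X{\left(B \right)} = \left(B + \left(B^{2} - 3\right)\right) \left(-117 + B\right) = \left(B + \left(-3 + B^{2}\right)\right) \left(-117 + B\right) = \left(-3 + B + B^{2}\right) \left(-117 + B\right) = \left(-117 + B\right) \left(-3 + B + B^{2}\right)$)
$\left(b{\left(N \right)} + 39549\right) \left(X{\left(49 \right)} - 6851\right) = \left(\frac{101}{85} + 39549\right) \left(\left(351 + 49^{3} - 5880 - 116 \cdot 49^{2}\right) - 6851\right) = \frac{3361766 \left(\left(351 + 117649 - 5880 - 278516\right) - 6851\right)}{85} = \frac{3361766 \left(-166396 - 6851\right)}{85} = \frac{3361766}{85} \left(-173247\right) = - \frac{34259757306}{5}$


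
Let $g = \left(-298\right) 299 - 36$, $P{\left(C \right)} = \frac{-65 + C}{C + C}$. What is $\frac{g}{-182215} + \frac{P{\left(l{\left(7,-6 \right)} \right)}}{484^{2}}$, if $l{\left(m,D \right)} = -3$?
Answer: $\frac{2847705877}{5820675960} \approx 0.48924$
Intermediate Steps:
$P{\left(C \right)} = \frac{-65 + C}{2 C}$
$g = -89138$ ($g = -89102 - 36 = -89138$)
$\frac{g}{-182215} + \frac{P{\left(l{\left(7,-6 \right)} \right)}}{484^{2}} = - \frac{89138}{-182215} + \frac{\frac{1}{2} \frac{1}{-3} \left(-65 - 3\right)}{484^{2}} = \left(-89138\right) \left(- \frac{1}{182215}\right) + \frac{\frac{1}{2} \left(- \frac{1}{3}\right) \left(-68\right)}{234256} = \frac{89138}{182215} + \frac{34}{3} \cdot \frac{1}{234256} = \frac{89138}{182215} + \frac{17}{351384} = \frac{2847705877}{5820675960}$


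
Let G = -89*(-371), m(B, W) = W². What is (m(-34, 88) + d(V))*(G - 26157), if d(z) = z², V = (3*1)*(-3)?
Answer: 53695150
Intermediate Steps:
G = 33019
V = -9 (V = 3*(-3) = -9)
(m(-34, 88) + d(V))*(G - 26157) = (88² + (-9)²)*(33019 - 26157) = (7744 + 81)*6862 = 7825*6862 = 53695150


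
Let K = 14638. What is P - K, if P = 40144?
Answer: 25506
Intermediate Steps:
P - K = 40144 - 1*14638 = 40144 - 14638 = 25506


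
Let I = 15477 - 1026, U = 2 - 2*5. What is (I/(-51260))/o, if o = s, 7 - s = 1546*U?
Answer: -4817/211447500 ≈ -2.2781e-5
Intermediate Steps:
U = -8 (U = 2 - 10 = -8)
s = 12375 (s = 7 - 1546*(-8) = 7 - 1*(-12368) = 7 + 12368 = 12375)
I = 14451
o = 12375
(I/(-51260))/o = (14451/(-51260))/12375 = (14451*(-1/51260))*(1/12375) = -14451/51260*1/12375 = -4817/211447500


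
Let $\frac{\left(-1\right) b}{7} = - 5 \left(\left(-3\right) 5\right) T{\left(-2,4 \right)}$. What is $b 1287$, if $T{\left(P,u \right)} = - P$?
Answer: $-1351350$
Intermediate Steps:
$b = -1050$ ($b = - 7 - 5 \left(\left(-3\right) 5\right) \left(\left(-1\right) \left(-2\right)\right) = - 7 \left(-5\right) \left(-15\right) 2 = - 7 \cdot 75 \cdot 2 = \left(-7\right) 150 = -1050$)
$b 1287 = \left(-1050\right) 1287 = -1351350$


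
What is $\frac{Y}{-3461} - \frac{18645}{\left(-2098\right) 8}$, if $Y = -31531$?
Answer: $\frac{593746649}{58089424} \approx 10.221$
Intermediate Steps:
$\frac{Y}{-3461} - \frac{18645}{\left(-2098\right) 8} = - \frac{31531}{-3461} - \frac{18645}{\left(-2098\right) 8} = \left(-31531\right) \left(- \frac{1}{3461}\right) - \frac{18645}{-16784} = \frac{31531}{3461} - - \frac{18645}{16784} = \frac{31531}{3461} + \frac{18645}{16784} = \frac{593746649}{58089424}$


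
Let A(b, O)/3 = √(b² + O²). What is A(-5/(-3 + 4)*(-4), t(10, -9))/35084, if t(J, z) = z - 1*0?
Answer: 3*√481/35084 ≈ 0.0018754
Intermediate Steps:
t(J, z) = z (t(J, z) = z + 0 = z)
A(b, O) = 3*√(O² + b²) (A(b, O) = 3*√(b² + O²) = 3*√(O² + b²))
A(-5/(-3 + 4)*(-4), t(10, -9))/35084 = (3*√((-9)² + (-5/(-3 + 4)*(-4))²))/35084 = (3*√(81 + (-5/1*(-4))²))*(1/35084) = (3*√(81 + (-5*1*(-4))²))*(1/35084) = (3*√(81 + (-5*(-4))²))*(1/35084) = (3*√(81 + 20²))*(1/35084) = (3*√(81 + 400))*(1/35084) = (3*√481)*(1/35084) = 3*√481/35084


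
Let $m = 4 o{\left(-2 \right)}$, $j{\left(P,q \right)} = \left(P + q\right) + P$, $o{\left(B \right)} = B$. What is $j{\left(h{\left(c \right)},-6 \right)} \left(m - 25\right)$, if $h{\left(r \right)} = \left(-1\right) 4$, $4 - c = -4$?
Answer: $462$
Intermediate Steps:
$c = 8$ ($c = 4 - -4 = 4 + 4 = 8$)
$h{\left(r \right)} = -4$
$j{\left(P,q \right)} = q + 2 P$
$m = -8$ ($m = 4 \left(-2\right) = -8$)
$j{\left(h{\left(c \right)},-6 \right)} \left(m - 25\right) = \left(-6 + 2 \left(-4\right)\right) \left(-8 - 25\right) = \left(-6 - 8\right) \left(-33\right) = \left(-14\right) \left(-33\right) = 462$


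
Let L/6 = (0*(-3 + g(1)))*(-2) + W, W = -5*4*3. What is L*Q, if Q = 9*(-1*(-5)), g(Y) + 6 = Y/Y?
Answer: -16200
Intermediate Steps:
g(Y) = -5 (g(Y) = -6 + Y/Y = -6 + 1 = -5)
W = -60 (W = -20*3 = -60)
Q = 45 (Q = 9*5 = 45)
L = -360 (L = 6*((0*(-3 - 5))*(-2) - 60) = 6*((0*(-8))*(-2) - 60) = 6*(0*(-2) - 60) = 6*(0 - 60) = 6*(-60) = -360)
L*Q = -360*45 = -16200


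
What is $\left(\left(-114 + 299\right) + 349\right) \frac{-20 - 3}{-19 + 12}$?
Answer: $\frac{12282}{7} \approx 1754.6$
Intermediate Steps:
$\left(\left(-114 + 299\right) + 349\right) \frac{-20 - 3}{-19 + 12} = \left(185 + 349\right) \left(- \frac{23}{-7}\right) = 534 \left(\left(-23\right) \left(- \frac{1}{7}\right)\right) = 534 \cdot \frac{23}{7} = \frac{12282}{7}$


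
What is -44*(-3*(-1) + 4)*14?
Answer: -4312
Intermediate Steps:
-44*(-3*(-1) + 4)*14 = -44*(3 + 4)*14 = -44*7*14 = -308*14 = -4312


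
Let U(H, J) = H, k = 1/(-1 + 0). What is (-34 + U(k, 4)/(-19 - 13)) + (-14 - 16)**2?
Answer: 27713/32 ≈ 866.03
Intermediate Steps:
k = -1 (k = 1/(-1) = -1)
(-34 + U(k, 4)/(-19 - 13)) + (-14 - 16)**2 = (-34 - 1/(-19 - 13)) + (-14 - 16)**2 = (-34 - 1/(-32)) + (-30)**2 = (-34 - 1*(-1/32)) + 900 = (-34 + 1/32) + 900 = -1087/32 + 900 = 27713/32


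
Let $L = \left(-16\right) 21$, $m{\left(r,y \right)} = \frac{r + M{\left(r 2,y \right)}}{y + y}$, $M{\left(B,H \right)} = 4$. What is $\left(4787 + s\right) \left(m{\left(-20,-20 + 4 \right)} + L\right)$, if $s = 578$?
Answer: $- \frac{3599915}{2} \approx -1.8 \cdot 10^{6}$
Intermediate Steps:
$m{\left(r,y \right)} = \frac{4 + r}{2 y}$ ($m{\left(r,y \right)} = \frac{r + 4}{y + y} = \frac{4 + r}{2 y}$)
$L = -336$
$\left(4787 + s\right) \left(m{\left(-20,-20 + 4 \right)} + L\right) = \left(4787 + 578\right) \left(\frac{4 - 20}{2 \left(-20 + 4\right)} - 336\right) = 5365 \left(\frac{1}{2} \frac{1}{-16} \left(-16\right) - 336\right) = 5365 \left(\frac{1}{2} \left(- \frac{1}{16}\right) \left(-16\right) - 336\right) = 5365 \left(\frac{1}{2} - 336\right) = 5365 \left(- \frac{671}{2}\right) = - \frac{3599915}{2}$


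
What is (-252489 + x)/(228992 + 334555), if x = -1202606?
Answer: -1455095/563547 ≈ -2.5820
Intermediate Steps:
(-252489 + x)/(228992 + 334555) = (-252489 - 1202606)/(228992 + 334555) = -1455095/563547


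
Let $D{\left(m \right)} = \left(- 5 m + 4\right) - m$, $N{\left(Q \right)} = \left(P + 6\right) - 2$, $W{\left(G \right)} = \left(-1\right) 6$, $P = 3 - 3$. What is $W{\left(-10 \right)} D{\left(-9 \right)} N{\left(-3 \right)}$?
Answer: $-1392$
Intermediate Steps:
$P = 0$ ($P = 3 - 3 = 0$)
$W{\left(G \right)} = -6$
$N{\left(Q \right)} = 4$ ($N{\left(Q \right)} = \left(0 + 6\right) - 2 = 6 - 2 = 4$)
$D{\left(m \right)} = 4 - 6 m$ ($D{\left(m \right)} = \left(4 - 5 m\right) - m = 4 - 6 m$)
$W{\left(-10 \right)} D{\left(-9 \right)} N{\left(-3 \right)} = - 6 \left(4 - -54\right) 4 = - 6 \left(4 + 54\right) 4 = \left(-6\right) 58 \cdot 4 = \left(-348\right) 4 = -1392$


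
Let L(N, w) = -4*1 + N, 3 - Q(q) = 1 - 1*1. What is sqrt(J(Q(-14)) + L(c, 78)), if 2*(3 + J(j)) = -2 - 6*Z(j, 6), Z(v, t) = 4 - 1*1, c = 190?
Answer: sqrt(173) ≈ 13.153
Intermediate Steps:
Q(q) = 3 (Q(q) = 3 - (1 - 1*1) = 3 - (1 - 1) = 3 - 1*0 = 3 + 0 = 3)
L(N, w) = -4 + N
Z(v, t) = 3 (Z(v, t) = 4 - 1 = 3)
J(j) = -13 (J(j) = -3 + (-2 - 6*3)/2 = -3 + (-2 - 18)/2 = -3 + (1/2)*(-20) = -3 - 10 = -13)
sqrt(J(Q(-14)) + L(c, 78)) = sqrt(-13 + (-4 + 190)) = sqrt(-13 + 186) = sqrt(173)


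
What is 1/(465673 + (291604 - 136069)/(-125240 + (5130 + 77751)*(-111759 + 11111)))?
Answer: 8341932128/3884612559686609 ≈ 2.1474e-6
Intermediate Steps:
1/(465673 + (291604 - 136069)/(-125240 + (5130 + 77751)*(-111759 + 11111))) = 1/(465673 + 155535/(-125240 + 82881*(-100648))) = 1/(465673 + 155535/(-125240 - 8341806888)) = 1/(465673 + 155535/(-8341932128)) = 1/(465673 + 155535*(-1/8341932128)) = 1/(465673 - 155535/8341932128) = 1/(3884612559686609/8341932128) = 8341932128/3884612559686609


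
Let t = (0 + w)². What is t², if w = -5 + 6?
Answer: 1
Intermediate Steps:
w = 1
t = 1 (t = (0 + 1)² = 1² = 1)
t² = 1² = 1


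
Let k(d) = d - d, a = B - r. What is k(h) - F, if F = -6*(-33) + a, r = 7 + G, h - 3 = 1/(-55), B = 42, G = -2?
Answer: -235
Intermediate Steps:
h = 164/55 (h = 3 + 1/(-55) = 3 - 1/55 = 164/55 ≈ 2.9818)
r = 5 (r = 7 - 2 = 5)
a = 37 (a = 42 - 1*5 = 42 - 5 = 37)
F = 235 (F = -6*(-33) + 37 = 198 + 37 = 235)
k(d) = 0
k(h) - F = 0 - 1*235 = 0 - 235 = -235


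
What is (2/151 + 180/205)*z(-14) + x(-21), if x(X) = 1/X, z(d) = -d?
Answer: 1616101/130011 ≈ 12.430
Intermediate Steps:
(2/151 + 180/205)*z(-14) + x(-21) = (2/151 + 180/205)*(-1*(-14)) + 1/(-21) = (2*(1/151) + 180*(1/205))*14 - 1/21 = (2/151 + 36/41)*14 - 1/21 = (5518/6191)*14 - 1/21 = 77252/6191 - 1/21 = 1616101/130011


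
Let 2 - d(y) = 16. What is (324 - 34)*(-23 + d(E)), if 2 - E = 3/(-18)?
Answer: -10730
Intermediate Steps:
E = 13/6 (E = 2 - 3/(-18) = 2 - 3*(-1)/18 = 2 - 1*(-⅙) = 2 + ⅙ = 13/6 ≈ 2.1667)
d(y) = -14 (d(y) = 2 - 1*16 = 2 - 16 = -14)
(324 - 34)*(-23 + d(E)) = (324 - 34)*(-23 - 14) = 290*(-37) = -10730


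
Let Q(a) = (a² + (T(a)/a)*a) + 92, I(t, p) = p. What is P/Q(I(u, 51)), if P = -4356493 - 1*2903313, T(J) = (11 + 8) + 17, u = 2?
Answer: -7259806/2729 ≈ -2660.2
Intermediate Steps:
T(J) = 36 (T(J) = 19 + 17 = 36)
Q(a) = 128 + a² (Q(a) = (a² + (36/a)*a) + 92 = (a² + 36) + 92 = (36 + a²) + 92 = 128 + a²)
P = -7259806 (P = -4356493 - 2903313 = -7259806)
P/Q(I(u, 51)) = -7259806/(128 + 51²) = -7259806/(128 + 2601) = -7259806/2729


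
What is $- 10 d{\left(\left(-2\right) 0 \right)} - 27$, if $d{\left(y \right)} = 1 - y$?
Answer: $-37$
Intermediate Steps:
$- 10 d{\left(\left(-2\right) 0 \right)} - 27 = - 10 \left(1 - \left(-2\right) 0\right) - 27 = - 10 \left(1 - 0\right) - 27 = - 10 \left(1 + 0\right) - 27 = \left(-10\right) 1 - 27 = -10 - 27 = -37$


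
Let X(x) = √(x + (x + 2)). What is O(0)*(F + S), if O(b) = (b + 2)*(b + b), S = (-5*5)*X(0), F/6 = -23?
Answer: 0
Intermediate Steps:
F = -138 (F = 6*(-23) = -138)
X(x) = √(2 + 2*x) (X(x) = √(x + (2 + x)) = √(2 + 2*x))
S = -25*√2 (S = (-5*5)*√(2 + 2*0) = -25*√(2 + 0) = -25*√2 ≈ -35.355)
O(b) = 2*b*(2 + b) (O(b) = (2 + b)*(2*b) = 2*b*(2 + b))
O(0)*(F + S) = (2*0*(2 + 0))*(-138 - 25*√2) = (2*0*2)*(-138 - 25*√2) = 0*(-138 - 25*√2) = 0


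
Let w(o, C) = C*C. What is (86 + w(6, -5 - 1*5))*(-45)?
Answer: -8370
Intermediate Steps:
w(o, C) = C²
(86 + w(6, -5 - 1*5))*(-45) = (86 + (-5 - 1*5)²)*(-45) = (86 + (-5 - 5)²)*(-45) = (86 + (-10)²)*(-45) = (86 + 100)*(-45) = 186*(-45) = -8370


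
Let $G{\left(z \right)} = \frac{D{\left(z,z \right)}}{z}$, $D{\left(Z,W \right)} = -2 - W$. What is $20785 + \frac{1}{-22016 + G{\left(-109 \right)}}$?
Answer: $\frac{49880902926}{2399851} \approx 20785.0$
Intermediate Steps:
$G{\left(z \right)} = \frac{-2 - z}{z}$
$20785 + \frac{1}{-22016 + G{\left(-109 \right)}} = 20785 + \frac{1}{-22016 + \frac{-2 - -109}{-109}} = 20785 + \frac{1}{-22016 - \frac{-2 + 109}{109}} = 20785 + \frac{1}{-22016 - \frac{107}{109}} = 20785 + \frac{1}{- \frac{2399851}{109}} = 20785 - \frac{109}{2399851} = \frac{49880902926}{2399851}$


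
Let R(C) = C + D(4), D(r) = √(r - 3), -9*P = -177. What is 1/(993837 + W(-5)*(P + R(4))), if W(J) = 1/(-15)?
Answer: 45/44722591 ≈ 1.0062e-6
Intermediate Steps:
P = 59/3 (P = -⅑*(-177) = 59/3 ≈ 19.667)
D(r) = √(-3 + r)
W(J) = -1/15
R(C) = 1 + C (R(C) = C + √(-3 + 4) = C + √1 = C + 1 = 1 + C)
1/(993837 + W(-5)*(P + R(4))) = 1/(993837 - (59/3 + (1 + 4))/15) = 1/(993837 - (59/3 + 5)/15) = 1/(993837 - 1/15*74/3) = 1/(993837 - 74/45) = 1/(44722591/45) = 45/44722591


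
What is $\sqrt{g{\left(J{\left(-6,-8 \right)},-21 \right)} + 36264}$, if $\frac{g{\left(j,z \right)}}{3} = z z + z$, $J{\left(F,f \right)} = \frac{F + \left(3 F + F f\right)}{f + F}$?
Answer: $2 \sqrt{9381} \approx 193.71$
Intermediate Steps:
$J{\left(F,f \right)} = \frac{4 F + F f}{F + f}$
$g{\left(j,z \right)} = 3 z + 3 z^{2}$ ($g{\left(j,z \right)} = 3 \left(z z + z\right) = 3 \left(z^{2} + z\right) = 3 \left(z + z^{2}\right) = 3 z + 3 z^{2}$)
$\sqrt{g{\left(J{\left(-6,-8 \right)},-21 \right)} + 36264} = \sqrt{3 \left(-21\right) \left(1 - 21\right) + 36264} = \sqrt{3 \left(-21\right) \left(-20\right) + 36264} = \sqrt{1260 + 36264} = \sqrt{37524} = 2 \sqrt{9381}$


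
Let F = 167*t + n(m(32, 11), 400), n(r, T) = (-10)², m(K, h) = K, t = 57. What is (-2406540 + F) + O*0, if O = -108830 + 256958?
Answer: -2396921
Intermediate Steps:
n(r, T) = 100
F = 9619 (F = 167*57 + 100 = 9519 + 100 = 9619)
O = 148128
(-2406540 + F) + O*0 = (-2406540 + 9619) + 148128*0 = -2396921 + 0 = -2396921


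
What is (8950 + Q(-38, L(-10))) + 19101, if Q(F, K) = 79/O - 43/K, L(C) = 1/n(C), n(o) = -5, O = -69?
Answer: 1950275/69 ≈ 28265.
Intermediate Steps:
L(C) = -⅕ (L(C) = 1/(-5) = -⅕)
Q(F, K) = -79/69 - 43/K (Q(F, K) = 79/(-69) - 43/K = 79*(-1/69) - 43/K = -79/69 - 43/K)
(8950 + Q(-38, L(-10))) + 19101 = (8950 + (-79/69 - 43/(-⅕))) + 19101 = (8950 + (-79/69 - 43*(-5))) + 19101 = (8950 + (-79/69 + 215)) + 19101 = (8950 + 14756/69) + 19101 = 632306/69 + 19101 = 1950275/69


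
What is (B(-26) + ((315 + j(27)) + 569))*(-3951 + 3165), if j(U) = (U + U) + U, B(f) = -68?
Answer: -705042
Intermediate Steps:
j(U) = 3*U (j(U) = 2*U + U = 3*U)
(B(-26) + ((315 + j(27)) + 569))*(-3951 + 3165) = (-68 + ((315 + 3*27) + 569))*(-3951 + 3165) = (-68 + ((315 + 81) + 569))*(-786) = (-68 + (396 + 569))*(-786) = (-68 + 965)*(-786) = 897*(-786) = -705042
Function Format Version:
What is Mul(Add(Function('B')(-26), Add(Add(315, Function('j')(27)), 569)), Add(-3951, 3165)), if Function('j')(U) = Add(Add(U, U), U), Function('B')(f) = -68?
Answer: -705042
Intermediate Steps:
Function('j')(U) = Mul(3, U) (Function('j')(U) = Add(Mul(2, U), U) = Mul(3, U))
Mul(Add(Function('B')(-26), Add(Add(315, Function('j')(27)), 569)), Add(-3951, 3165)) = Mul(Add(-68, Add(Add(315, Mul(3, 27)), 569)), Add(-3951, 3165)) = Mul(Add(-68, Add(Add(315, 81), 569)), -786) = Mul(Add(-68, Add(396, 569)), -786) = Mul(Add(-68, 965), -786) = Mul(897, -786) = -705042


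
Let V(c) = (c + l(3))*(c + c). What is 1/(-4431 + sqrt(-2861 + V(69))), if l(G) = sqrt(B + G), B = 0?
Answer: -1/(4431 - sqrt(6661 + 138*sqrt(3))) ≈ -0.00022999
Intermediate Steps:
l(G) = sqrt(G) (l(G) = sqrt(0 + G) = sqrt(G))
V(c) = 2*c*(c + sqrt(3)) (V(c) = (c + sqrt(3))*(c + c) = (c + sqrt(3))*(2*c) = 2*c*(c + sqrt(3)))
1/(-4431 + sqrt(-2861 + V(69))) = 1/(-4431 + sqrt(-2861 + 2*69*(69 + sqrt(3)))) = 1/(-4431 + sqrt(-2861 + (9522 + 138*sqrt(3)))) = 1/(-4431 + sqrt(6661 + 138*sqrt(3)))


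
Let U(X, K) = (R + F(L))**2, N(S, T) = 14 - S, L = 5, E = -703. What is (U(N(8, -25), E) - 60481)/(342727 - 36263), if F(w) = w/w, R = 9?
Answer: -60381/306464 ≈ -0.19702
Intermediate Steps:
F(w) = 1
U(X, K) = 100 (U(X, K) = (9 + 1)**2 = 10**2 = 100)
(U(N(8, -25), E) - 60481)/(342727 - 36263) = (100 - 60481)/(342727 - 36263) = -60381/306464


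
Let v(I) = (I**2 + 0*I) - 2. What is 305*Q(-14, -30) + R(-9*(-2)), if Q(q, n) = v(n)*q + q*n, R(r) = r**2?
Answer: -3706036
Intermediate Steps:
v(I) = -2 + I**2 (v(I) = (I**2 + 0) - 2 = I**2 - 2 = -2 + I**2)
Q(q, n) = n*q + q*(-2 + n**2) (Q(q, n) = (-2 + n**2)*q + q*n = q*(-2 + n**2) + n*q = n*q + q*(-2 + n**2))
305*Q(-14, -30) + R(-9*(-2)) = 305*(-14*(-2 - 30 + (-30)**2)) + (-9*(-2))**2 = 305*(-14*(-2 - 30 + 900)) + 18**2 = 305*(-14*868) + 324 = 305*(-12152) + 324 = -3706360 + 324 = -3706036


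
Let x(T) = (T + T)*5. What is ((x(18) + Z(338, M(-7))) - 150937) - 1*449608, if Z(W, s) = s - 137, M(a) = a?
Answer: -600509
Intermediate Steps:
x(T) = 10*T (x(T) = (2*T)*5 = 10*T)
Z(W, s) = -137 + s
((x(18) + Z(338, M(-7))) - 150937) - 1*449608 = ((10*18 + (-137 - 7)) - 150937) - 1*449608 = ((180 - 144) - 150937) - 449608 = (36 - 150937) - 449608 = -150901 - 449608 = -600509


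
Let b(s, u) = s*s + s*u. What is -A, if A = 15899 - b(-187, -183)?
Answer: 53291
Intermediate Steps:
b(s, u) = s² + s*u
A = -53291 (A = 15899 - (-187)*(-187 - 183) = 15899 - (-187)*(-370) = 15899 - 1*69190 = 15899 - 69190 = -53291)
-A = -1*(-53291) = 53291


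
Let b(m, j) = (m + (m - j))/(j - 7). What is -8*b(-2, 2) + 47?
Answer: 187/5 ≈ 37.400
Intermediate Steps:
b(m, j) = (-j + 2*m)/(-7 + j)
-8*b(-2, 2) + 47 = -8*(-1*2 + 2*(-2))/(-7 + 2) + 47 = -8*(-2 - 4)/(-5) + 47 = -(-8)*(-6)/5 + 47 = -8*6/5 + 47 = -48/5 + 47 = 187/5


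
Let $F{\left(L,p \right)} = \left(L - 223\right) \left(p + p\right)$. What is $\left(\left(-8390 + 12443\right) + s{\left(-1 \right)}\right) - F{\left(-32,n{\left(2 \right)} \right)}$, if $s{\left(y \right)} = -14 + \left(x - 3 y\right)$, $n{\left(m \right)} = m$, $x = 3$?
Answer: $5065$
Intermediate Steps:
$F{\left(L,p \right)} = 2 p \left(-223 + L\right)$ ($F{\left(L,p \right)} = \left(-223 + L\right) 2 p = 2 p \left(-223 + L\right)$)
$s{\left(y \right)} = -11 - 3 y$ ($s{\left(y \right)} = -14 - \left(-3 + 3 y\right) = -11 - 3 y$)
$\left(\left(-8390 + 12443\right) + s{\left(-1 \right)}\right) - F{\left(-32,n{\left(2 \right)} \right)} = \left(\left(-8390 + 12443\right) - 8\right) - 2 \cdot 2 \left(-223 - 32\right) = \left(4053 + \left(-11 + 3\right)\right) - 2 \cdot 2 \left(-255\right) = \left(4053 - 8\right) - -1020 = 4045 + 1020 = 5065$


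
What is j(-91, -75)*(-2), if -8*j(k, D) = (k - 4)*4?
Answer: -95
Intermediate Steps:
j(k, D) = 2 - k/2 (j(k, D) = -(k - 4)*4/8 = -(-4 + k)*4/8 = -(-16 + 4*k)/8 = 2 - k/2)
j(-91, -75)*(-2) = (2 - ½*(-91))*(-2) = (2 + 91/2)*(-2) = (95/2)*(-2) = -95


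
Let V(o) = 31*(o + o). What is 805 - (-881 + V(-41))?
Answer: 4228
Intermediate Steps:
V(o) = 62*o (V(o) = 31*(2*o) = 62*o)
805 - (-881 + V(-41)) = 805 - (-881 + 62*(-41)) = 805 - (-881 - 2542) = 805 - 1*(-3423) = 805 + 3423 = 4228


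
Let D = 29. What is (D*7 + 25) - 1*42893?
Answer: -42665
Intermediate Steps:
(D*7 + 25) - 1*42893 = (29*7 + 25) - 1*42893 = (203 + 25) - 42893 = 228 - 42893 = -42665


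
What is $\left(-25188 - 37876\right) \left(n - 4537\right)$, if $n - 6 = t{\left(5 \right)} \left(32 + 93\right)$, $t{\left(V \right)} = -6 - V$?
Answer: $372455984$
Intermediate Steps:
$n = -1369$ ($n = 6 + \left(-6 - 5\right) \left(32 + 93\right) = 6 + \left(-6 - 5\right) 125 = 6 - 1375 = -1369$)
$\left(-25188 - 37876\right) \left(n - 4537\right) = \left(-25188 - 37876\right) \left(-1369 - 4537\right) = \left(-63064\right) \left(-5906\right) = 372455984$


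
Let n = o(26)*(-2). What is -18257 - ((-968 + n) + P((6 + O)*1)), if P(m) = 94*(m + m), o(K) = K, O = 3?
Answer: -18929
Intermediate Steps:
n = -52 (n = 26*(-2) = -52)
P(m) = 188*m (P(m) = 94*(2*m) = 188*m)
-18257 - ((-968 + n) + P((6 + O)*1)) = -18257 - ((-968 - 52) + 188*((6 + 3)*1)) = -18257 - (-1020 + 188*(9*1)) = -18257 - (-1020 + 188*9) = -18257 - (-1020 + 1692) = -18257 - 1*672 = -18257 - 672 = -18929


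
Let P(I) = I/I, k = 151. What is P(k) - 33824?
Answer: -33823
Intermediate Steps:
P(I) = 1
P(k) - 33824 = 1 - 33824 = -33823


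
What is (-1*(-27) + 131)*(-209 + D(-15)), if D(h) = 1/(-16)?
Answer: -264255/8 ≈ -33032.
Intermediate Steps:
D(h) = -1/16
(-1*(-27) + 131)*(-209 + D(-15)) = (-1*(-27) + 131)*(-209 - 1/16) = (27 + 131)*(-3345/16) = 158*(-3345/16) = -264255/8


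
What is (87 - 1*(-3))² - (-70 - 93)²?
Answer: -18469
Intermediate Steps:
(87 - 1*(-3))² - (-70 - 93)² = (87 + 3)² - 1*(-163)² = 90² - 1*26569 = 8100 - 26569 = -18469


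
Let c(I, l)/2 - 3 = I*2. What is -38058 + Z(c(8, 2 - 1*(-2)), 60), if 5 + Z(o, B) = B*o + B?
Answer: -35723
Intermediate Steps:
c(I, l) = 6 + 4*I (c(I, l) = 6 + 2*(I*2) = 6 + 2*(2*I) = 6 + 4*I)
Z(o, B) = -5 + B + B*o (Z(o, B) = -5 + (B*o + B) = -5 + (B + B*o) = -5 + B + B*o)
-38058 + Z(c(8, 2 - 1*(-2)), 60) = -38058 + (-5 + 60 + 60*(6 + 4*8)) = -38058 + (-5 + 60 + 60*(6 + 32)) = -38058 + (-5 + 60 + 60*38) = -38058 + (-5 + 60 + 2280) = -38058 + 2335 = -35723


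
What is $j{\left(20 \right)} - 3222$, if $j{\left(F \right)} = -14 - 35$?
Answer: $-3271$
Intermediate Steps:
$j{\left(F \right)} = -49$
$j{\left(20 \right)} - 3222 = -49 - 3222 = -3271$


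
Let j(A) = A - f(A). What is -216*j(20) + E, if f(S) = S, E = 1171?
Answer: 1171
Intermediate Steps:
j(A) = 0 (j(A) = A - A = 0)
-216*j(20) + E = -216*0 + 1171 = 0 + 1171 = 1171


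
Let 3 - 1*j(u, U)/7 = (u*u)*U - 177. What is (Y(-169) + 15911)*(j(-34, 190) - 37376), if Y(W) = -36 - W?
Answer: -25246774224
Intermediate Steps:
j(u, U) = 1260 - 7*U*u² (j(u, U) = 21 - 7*((u*u)*U - 177) = 21 - 7*(u²*U - 177) = 21 - 7*(U*u² - 177) = 21 - 7*(-177 + U*u²) = 21 + (1239 - 7*U*u²) = 1260 - 7*U*u²)
(Y(-169) + 15911)*(j(-34, 190) - 37376) = ((-36 - 1*(-169)) + 15911)*((1260 - 7*190*(-34)²) - 37376) = ((-36 + 169) + 15911)*((1260 - 7*190*1156) - 37376) = (133 + 15911)*((1260 - 1537480) - 37376) = 16044*(-1536220 - 37376) = 16044*(-1573596) = -25246774224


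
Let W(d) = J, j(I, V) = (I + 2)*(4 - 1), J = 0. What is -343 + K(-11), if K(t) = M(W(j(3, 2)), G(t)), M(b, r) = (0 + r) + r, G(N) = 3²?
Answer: -325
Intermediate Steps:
j(I, V) = 6 + 3*I (j(I, V) = (2 + I)*3 = 6 + 3*I)
G(N) = 9
W(d) = 0
M(b, r) = 2*r (M(b, r) = r + r = 2*r)
K(t) = 18 (K(t) = 2*9 = 18)
-343 + K(-11) = -343 + 18 = -325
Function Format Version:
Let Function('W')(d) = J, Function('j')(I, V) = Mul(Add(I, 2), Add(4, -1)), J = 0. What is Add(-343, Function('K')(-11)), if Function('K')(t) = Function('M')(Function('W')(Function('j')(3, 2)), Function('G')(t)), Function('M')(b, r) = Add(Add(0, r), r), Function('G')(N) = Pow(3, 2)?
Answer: -325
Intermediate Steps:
Function('j')(I, V) = Add(6, Mul(3, I)) (Function('j')(I, V) = Mul(Add(2, I), 3) = Add(6, Mul(3, I)))
Function('G')(N) = 9
Function('W')(d) = 0
Function('M')(b, r) = Mul(2, r) (Function('M')(b, r) = Add(r, r) = Mul(2, r))
Function('K')(t) = 18 (Function('K')(t) = Mul(2, 9) = 18)
Add(-343, Function('K')(-11)) = Add(-343, 18) = -325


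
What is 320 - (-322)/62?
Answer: 10081/31 ≈ 325.19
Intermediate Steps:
320 - (-322)/62 = 320 - 1*(-161/31) = 320 + 161/31 = 10081/31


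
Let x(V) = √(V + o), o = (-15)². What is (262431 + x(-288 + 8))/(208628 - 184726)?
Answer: 262431/23902 + I*√55/23902 ≈ 10.979 + 0.00031028*I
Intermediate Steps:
o = 225
x(V) = √(225 + V) (x(V) = √(V + 225) = √(225 + V))
(262431 + x(-288 + 8))/(208628 - 184726) = (262431 + √(225 + (-288 + 8)))/(208628 - 184726) = (262431 + √(225 - 280))/23902 = (262431 + √(-55))*(1/23902) = (262431 + I*√55)*(1/23902) = 262431/23902 + I*√55/23902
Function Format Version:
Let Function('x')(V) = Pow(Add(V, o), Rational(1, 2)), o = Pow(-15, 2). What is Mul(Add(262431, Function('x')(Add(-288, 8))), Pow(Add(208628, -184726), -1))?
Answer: Add(Rational(262431, 23902), Mul(Rational(1, 23902), I, Pow(55, Rational(1, 2)))) ≈ Add(10.979, Mul(0.00031028, I))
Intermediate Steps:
o = 225
Function('x')(V) = Pow(Add(225, V), Rational(1, 2)) (Function('x')(V) = Pow(Add(V, 225), Rational(1, 2)) = Pow(Add(225, V), Rational(1, 2)))
Mul(Add(262431, Function('x')(Add(-288, 8))), Pow(Add(208628, -184726), -1)) = Mul(Add(262431, Pow(Add(225, Add(-288, 8)), Rational(1, 2))), Pow(Add(208628, -184726), -1)) = Mul(Add(262431, Pow(Add(225, -280), Rational(1, 2))), Pow(23902, -1)) = Mul(Add(262431, Pow(-55, Rational(1, 2))), Rational(1, 23902)) = Mul(Add(262431, Mul(I, Pow(55, Rational(1, 2)))), Rational(1, 23902)) = Add(Rational(262431, 23902), Mul(Rational(1, 23902), I, Pow(55, Rational(1, 2))))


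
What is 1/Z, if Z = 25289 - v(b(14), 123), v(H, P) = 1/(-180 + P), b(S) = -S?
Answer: 57/1441474 ≈ 3.9543e-5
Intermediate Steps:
Z = 1441474/57 (Z = 25289 - 1/(-180 + 123) = 25289 - 1/(-57) = 25289 - 1*(-1/57) = 25289 + 1/57 = 1441474/57 ≈ 25289.)
1/Z = 1/(1441474/57) = 57/1441474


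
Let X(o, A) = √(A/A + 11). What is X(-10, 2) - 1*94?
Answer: -94 + 2*√3 ≈ -90.536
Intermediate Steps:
X(o, A) = 2*√3 (X(o, A) = √(1 + 11) = √12 = 2*√3)
X(-10, 2) - 1*94 = 2*√3 - 1*94 = 2*√3 - 94 = -94 + 2*√3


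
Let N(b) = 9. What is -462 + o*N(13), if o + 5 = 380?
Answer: 2913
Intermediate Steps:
o = 375 (o = -5 + 380 = 375)
-462 + o*N(13) = -462 + 375*9 = -462 + 3375 = 2913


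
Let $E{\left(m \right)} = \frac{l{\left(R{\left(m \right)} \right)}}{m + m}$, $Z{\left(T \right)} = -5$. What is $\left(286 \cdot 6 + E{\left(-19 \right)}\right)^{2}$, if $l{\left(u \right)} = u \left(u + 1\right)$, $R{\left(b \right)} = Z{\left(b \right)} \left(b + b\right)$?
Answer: $579121$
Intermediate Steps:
$R{\left(b \right)} = - 10 b$ ($R{\left(b \right)} = - 5 \left(b + b\right) = - 5 \cdot 2 b = - 10 b$)
$l{\left(u \right)} = u \left(1 + u\right)$
$E{\left(m \right)} = -5 + 50 m$ ($E{\left(m \right)} = \frac{- 10 m \left(1 - 10 m\right)}{m + m} = \frac{\left(-10\right) m \left(1 - 10 m\right)}{2 m} = - 10 m \left(1 - 10 m\right) \frac{1}{2 m} = -5 + 50 m$)
$\left(286 \cdot 6 + E{\left(-19 \right)}\right)^{2} = \left(286 \cdot 6 + \left(-5 + 50 \left(-19\right)\right)\right)^{2} = \left(1716 - 955\right)^{2} = 761^{2} = 579121$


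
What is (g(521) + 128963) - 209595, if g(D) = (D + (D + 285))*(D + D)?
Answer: 1302102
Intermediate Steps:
g(D) = 2*D*(285 + 2*D) (g(D) = (D + (285 + D))*(2*D) = (285 + 2*D)*(2*D) = 2*D*(285 + 2*D))
(g(521) + 128963) - 209595 = (2*521*(285 + 2*521) + 128963) - 209595 = (2*521*(285 + 1042) + 128963) - 209595 = (2*521*1327 + 128963) - 209595 = (1382734 + 128963) - 209595 = 1511697 - 209595 = 1302102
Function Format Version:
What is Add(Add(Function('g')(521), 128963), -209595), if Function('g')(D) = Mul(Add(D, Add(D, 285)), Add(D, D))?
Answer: 1302102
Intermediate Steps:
Function('g')(D) = Mul(2, D, Add(285, Mul(2, D))) (Function('g')(D) = Mul(Add(D, Add(285, D)), Mul(2, D)) = Mul(Add(285, Mul(2, D)), Mul(2, D)) = Mul(2, D, Add(285, Mul(2, D))))
Add(Add(Function('g')(521), 128963), -209595) = Add(Add(Mul(2, 521, Add(285, Mul(2, 521))), 128963), -209595) = Add(Add(Mul(2, 521, Add(285, 1042)), 128963), -209595) = Add(Add(Mul(2, 521, 1327), 128963), -209595) = Add(Add(1382734, 128963), -209595) = Add(1511697, -209595) = 1302102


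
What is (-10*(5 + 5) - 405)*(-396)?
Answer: 199980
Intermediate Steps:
(-10*(5 + 5) - 405)*(-396) = (-10*10 - 405)*(-396) = (-100 - 405)*(-396) = -505*(-396) = 199980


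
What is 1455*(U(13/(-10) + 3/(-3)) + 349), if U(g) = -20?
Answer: 478695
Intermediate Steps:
1455*(U(13/(-10) + 3/(-3)) + 349) = 1455*(-20 + 349) = 1455*329 = 478695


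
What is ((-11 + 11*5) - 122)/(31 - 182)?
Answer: 78/151 ≈ 0.51656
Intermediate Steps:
((-11 + 11*5) - 122)/(31 - 182) = ((-11 + 55) - 122)/(-151) = (44 - 122)*(-1/151) = -78*(-1/151) = 78/151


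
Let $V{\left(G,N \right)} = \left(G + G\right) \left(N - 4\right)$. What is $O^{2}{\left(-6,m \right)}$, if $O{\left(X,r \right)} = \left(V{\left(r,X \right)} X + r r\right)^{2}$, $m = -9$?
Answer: $996005996001$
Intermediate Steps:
$V{\left(G,N \right)} = 2 G \left(-4 + N\right)$
$O{\left(X,r \right)} = \left(r^{2} + 2 X r \left(-4 + X\right)\right)^{2}$ ($O{\left(X,r \right)} = \left(2 r \left(-4 + X\right) X + r r\right)^{2} = \left(2 X r \left(-4 + X\right) + r^{2}\right)^{2} = \left(r^{2} + 2 X r \left(-4 + X\right)\right)^{2}$)
$O^{2}{\left(-6,m \right)} = \left(\left(-9\right)^{2} \left(-9 + 2 \left(-6\right) \left(-4 - 6\right)\right)^{2}\right)^{2} = \left(81 \left(-9 + 2 \left(-6\right) \left(-10\right)\right)^{2}\right)^{2} = \left(81 \left(-9 + 120\right)^{2}\right)^{2} = \left(81 \cdot 111^{2}\right)^{2} = \left(81 \cdot 12321\right)^{2} = 998001^{2} = 996005996001$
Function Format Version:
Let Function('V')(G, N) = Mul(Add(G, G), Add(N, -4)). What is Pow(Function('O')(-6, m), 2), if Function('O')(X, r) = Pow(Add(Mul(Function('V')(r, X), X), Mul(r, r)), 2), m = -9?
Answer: 996005996001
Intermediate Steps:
Function('V')(G, N) = Mul(2, G, Add(-4, N)) (Function('V')(G, N) = Mul(Mul(2, G), Add(-4, N)) = Mul(2, G, Add(-4, N)))
Function('O')(X, r) = Pow(Add(Pow(r, 2), Mul(2, X, r, Add(-4, X))), 2) (Function('O')(X, r) = Pow(Add(Mul(Mul(2, r, Add(-4, X)), X), Mul(r, r)), 2) = Pow(Add(Mul(2, X, r, Add(-4, X)), Pow(r, 2)), 2) = Pow(Add(Pow(r, 2), Mul(2, X, r, Add(-4, X))), 2))
Pow(Function('O')(-6, m), 2) = Pow(Mul(Pow(-9, 2), Pow(Add(-9, Mul(2, -6, Add(-4, -6))), 2)), 2) = Pow(Mul(81, Pow(Add(-9, Mul(2, -6, -10)), 2)), 2) = Pow(Mul(81, Pow(Add(-9, 120), 2)), 2) = Pow(Mul(81, Pow(111, 2)), 2) = Pow(Mul(81, 12321), 2) = Pow(998001, 2) = 996005996001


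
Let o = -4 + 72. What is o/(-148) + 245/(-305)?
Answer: -2850/2257 ≈ -1.2627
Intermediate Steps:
o = 68
o/(-148) + 245/(-305) = 68/(-148) + 245/(-305) = 68*(-1/148) + 245*(-1/305) = -17/37 - 49/61 = -2850/2257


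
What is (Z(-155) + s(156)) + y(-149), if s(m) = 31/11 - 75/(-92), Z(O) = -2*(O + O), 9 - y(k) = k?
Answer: 791013/1012 ≈ 781.63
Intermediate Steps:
y(k) = 9 - k
Z(O) = -4*O
s(m) = 3677/1012 (s(m) = 31*(1/11) - 75*(-1/92) = 31/11 + 75/92 = 3677/1012)
(Z(-155) + s(156)) + y(-149) = (-4*(-155) + 3677/1012) + (9 - 1*(-149)) = (620 + 3677/1012) + (9 + 149) = 631117/1012 + 158 = 791013/1012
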